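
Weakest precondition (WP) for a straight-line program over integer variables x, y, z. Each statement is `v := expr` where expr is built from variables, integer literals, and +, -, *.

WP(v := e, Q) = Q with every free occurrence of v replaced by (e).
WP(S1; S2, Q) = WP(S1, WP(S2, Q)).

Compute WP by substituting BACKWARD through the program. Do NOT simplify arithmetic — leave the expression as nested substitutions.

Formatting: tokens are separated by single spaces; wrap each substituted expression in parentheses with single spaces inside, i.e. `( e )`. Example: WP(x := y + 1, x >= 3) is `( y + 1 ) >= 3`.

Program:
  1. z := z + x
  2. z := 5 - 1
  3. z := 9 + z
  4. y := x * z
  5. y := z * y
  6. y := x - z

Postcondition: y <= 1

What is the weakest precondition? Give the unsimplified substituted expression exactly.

post: y <= 1
stmt 6: y := x - z  -- replace 1 occurrence(s) of y with (x - z)
  => ( x - z ) <= 1
stmt 5: y := z * y  -- replace 0 occurrence(s) of y with (z * y)
  => ( x - z ) <= 1
stmt 4: y := x * z  -- replace 0 occurrence(s) of y with (x * z)
  => ( x - z ) <= 1
stmt 3: z := 9 + z  -- replace 1 occurrence(s) of z with (9 + z)
  => ( x - ( 9 + z ) ) <= 1
stmt 2: z := 5 - 1  -- replace 1 occurrence(s) of z with (5 - 1)
  => ( x - ( 9 + ( 5 - 1 ) ) ) <= 1
stmt 1: z := z + x  -- replace 0 occurrence(s) of z with (z + x)
  => ( x - ( 9 + ( 5 - 1 ) ) ) <= 1

Answer: ( x - ( 9 + ( 5 - 1 ) ) ) <= 1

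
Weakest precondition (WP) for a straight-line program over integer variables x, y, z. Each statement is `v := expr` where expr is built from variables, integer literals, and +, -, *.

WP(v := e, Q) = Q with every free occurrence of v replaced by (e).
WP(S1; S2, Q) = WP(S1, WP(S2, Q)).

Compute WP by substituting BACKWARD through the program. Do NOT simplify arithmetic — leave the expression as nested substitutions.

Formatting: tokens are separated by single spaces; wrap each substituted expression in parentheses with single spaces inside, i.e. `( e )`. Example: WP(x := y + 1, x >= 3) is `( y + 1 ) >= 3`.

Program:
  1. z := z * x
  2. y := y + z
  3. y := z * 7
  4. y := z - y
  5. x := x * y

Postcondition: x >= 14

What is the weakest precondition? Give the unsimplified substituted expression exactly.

Answer: ( x * ( ( z * x ) - ( ( z * x ) * 7 ) ) ) >= 14

Derivation:
post: x >= 14
stmt 5: x := x * y  -- replace 1 occurrence(s) of x with (x * y)
  => ( x * y ) >= 14
stmt 4: y := z - y  -- replace 1 occurrence(s) of y with (z - y)
  => ( x * ( z - y ) ) >= 14
stmt 3: y := z * 7  -- replace 1 occurrence(s) of y with (z * 7)
  => ( x * ( z - ( z * 7 ) ) ) >= 14
stmt 2: y := y + z  -- replace 0 occurrence(s) of y with (y + z)
  => ( x * ( z - ( z * 7 ) ) ) >= 14
stmt 1: z := z * x  -- replace 2 occurrence(s) of z with (z * x)
  => ( x * ( ( z * x ) - ( ( z * x ) * 7 ) ) ) >= 14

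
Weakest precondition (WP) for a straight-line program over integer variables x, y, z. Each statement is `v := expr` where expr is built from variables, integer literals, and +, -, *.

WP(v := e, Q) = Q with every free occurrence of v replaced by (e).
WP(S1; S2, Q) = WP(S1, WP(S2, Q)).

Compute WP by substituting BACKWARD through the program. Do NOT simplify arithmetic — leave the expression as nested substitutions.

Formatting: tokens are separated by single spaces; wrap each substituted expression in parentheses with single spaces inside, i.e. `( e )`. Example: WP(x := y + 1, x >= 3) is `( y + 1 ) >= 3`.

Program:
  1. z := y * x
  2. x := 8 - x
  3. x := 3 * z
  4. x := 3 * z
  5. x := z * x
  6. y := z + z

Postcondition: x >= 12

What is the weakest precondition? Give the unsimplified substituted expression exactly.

post: x >= 12
stmt 6: y := z + z  -- replace 0 occurrence(s) of y with (z + z)
  => x >= 12
stmt 5: x := z * x  -- replace 1 occurrence(s) of x with (z * x)
  => ( z * x ) >= 12
stmt 4: x := 3 * z  -- replace 1 occurrence(s) of x with (3 * z)
  => ( z * ( 3 * z ) ) >= 12
stmt 3: x := 3 * z  -- replace 0 occurrence(s) of x with (3 * z)
  => ( z * ( 3 * z ) ) >= 12
stmt 2: x := 8 - x  -- replace 0 occurrence(s) of x with (8 - x)
  => ( z * ( 3 * z ) ) >= 12
stmt 1: z := y * x  -- replace 2 occurrence(s) of z with (y * x)
  => ( ( y * x ) * ( 3 * ( y * x ) ) ) >= 12

Answer: ( ( y * x ) * ( 3 * ( y * x ) ) ) >= 12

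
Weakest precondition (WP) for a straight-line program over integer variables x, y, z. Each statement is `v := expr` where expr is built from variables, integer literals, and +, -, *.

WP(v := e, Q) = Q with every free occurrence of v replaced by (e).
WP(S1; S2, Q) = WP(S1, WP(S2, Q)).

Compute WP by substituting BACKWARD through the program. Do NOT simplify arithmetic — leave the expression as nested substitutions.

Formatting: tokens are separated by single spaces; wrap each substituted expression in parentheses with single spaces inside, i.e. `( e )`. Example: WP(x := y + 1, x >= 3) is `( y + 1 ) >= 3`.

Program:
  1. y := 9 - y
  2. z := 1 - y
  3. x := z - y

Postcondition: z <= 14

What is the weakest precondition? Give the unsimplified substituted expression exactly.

post: z <= 14
stmt 3: x := z - y  -- replace 0 occurrence(s) of x with (z - y)
  => z <= 14
stmt 2: z := 1 - y  -- replace 1 occurrence(s) of z with (1 - y)
  => ( 1 - y ) <= 14
stmt 1: y := 9 - y  -- replace 1 occurrence(s) of y with (9 - y)
  => ( 1 - ( 9 - y ) ) <= 14

Answer: ( 1 - ( 9 - y ) ) <= 14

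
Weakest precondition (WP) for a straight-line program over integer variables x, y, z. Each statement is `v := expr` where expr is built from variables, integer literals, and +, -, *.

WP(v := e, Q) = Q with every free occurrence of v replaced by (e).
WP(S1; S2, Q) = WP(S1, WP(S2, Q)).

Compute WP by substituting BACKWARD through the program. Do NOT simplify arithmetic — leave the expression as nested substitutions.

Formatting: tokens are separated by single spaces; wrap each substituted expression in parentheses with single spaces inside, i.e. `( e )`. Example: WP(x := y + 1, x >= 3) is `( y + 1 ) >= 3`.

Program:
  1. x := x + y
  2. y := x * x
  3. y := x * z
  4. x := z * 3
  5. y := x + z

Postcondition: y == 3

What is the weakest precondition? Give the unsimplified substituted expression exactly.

Answer: ( ( z * 3 ) + z ) == 3

Derivation:
post: y == 3
stmt 5: y := x + z  -- replace 1 occurrence(s) of y with (x + z)
  => ( x + z ) == 3
stmt 4: x := z * 3  -- replace 1 occurrence(s) of x with (z * 3)
  => ( ( z * 3 ) + z ) == 3
stmt 3: y := x * z  -- replace 0 occurrence(s) of y with (x * z)
  => ( ( z * 3 ) + z ) == 3
stmt 2: y := x * x  -- replace 0 occurrence(s) of y with (x * x)
  => ( ( z * 3 ) + z ) == 3
stmt 1: x := x + y  -- replace 0 occurrence(s) of x with (x + y)
  => ( ( z * 3 ) + z ) == 3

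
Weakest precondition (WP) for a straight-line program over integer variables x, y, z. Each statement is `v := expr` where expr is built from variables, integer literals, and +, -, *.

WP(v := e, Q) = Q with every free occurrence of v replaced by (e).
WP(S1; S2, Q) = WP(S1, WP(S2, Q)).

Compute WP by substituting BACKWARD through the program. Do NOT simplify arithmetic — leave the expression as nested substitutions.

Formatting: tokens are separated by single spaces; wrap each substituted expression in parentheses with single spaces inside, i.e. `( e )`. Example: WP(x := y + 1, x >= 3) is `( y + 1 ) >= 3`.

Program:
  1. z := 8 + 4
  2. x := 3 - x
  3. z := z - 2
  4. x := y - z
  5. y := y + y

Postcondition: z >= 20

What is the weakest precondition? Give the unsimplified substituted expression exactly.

Answer: ( ( 8 + 4 ) - 2 ) >= 20

Derivation:
post: z >= 20
stmt 5: y := y + y  -- replace 0 occurrence(s) of y with (y + y)
  => z >= 20
stmt 4: x := y - z  -- replace 0 occurrence(s) of x with (y - z)
  => z >= 20
stmt 3: z := z - 2  -- replace 1 occurrence(s) of z with (z - 2)
  => ( z - 2 ) >= 20
stmt 2: x := 3 - x  -- replace 0 occurrence(s) of x with (3 - x)
  => ( z - 2 ) >= 20
stmt 1: z := 8 + 4  -- replace 1 occurrence(s) of z with (8 + 4)
  => ( ( 8 + 4 ) - 2 ) >= 20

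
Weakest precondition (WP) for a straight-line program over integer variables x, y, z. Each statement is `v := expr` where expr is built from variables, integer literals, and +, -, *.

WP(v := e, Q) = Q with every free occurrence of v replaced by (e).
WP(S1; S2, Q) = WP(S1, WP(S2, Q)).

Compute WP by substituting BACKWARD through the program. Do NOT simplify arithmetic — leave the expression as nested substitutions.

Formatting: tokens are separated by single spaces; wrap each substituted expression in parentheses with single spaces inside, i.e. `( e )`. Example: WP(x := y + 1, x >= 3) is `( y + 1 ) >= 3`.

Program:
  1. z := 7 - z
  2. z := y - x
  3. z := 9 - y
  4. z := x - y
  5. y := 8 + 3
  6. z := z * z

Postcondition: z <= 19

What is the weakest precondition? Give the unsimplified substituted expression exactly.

post: z <= 19
stmt 6: z := z * z  -- replace 1 occurrence(s) of z with (z * z)
  => ( z * z ) <= 19
stmt 5: y := 8 + 3  -- replace 0 occurrence(s) of y with (8 + 3)
  => ( z * z ) <= 19
stmt 4: z := x - y  -- replace 2 occurrence(s) of z with (x - y)
  => ( ( x - y ) * ( x - y ) ) <= 19
stmt 3: z := 9 - y  -- replace 0 occurrence(s) of z with (9 - y)
  => ( ( x - y ) * ( x - y ) ) <= 19
stmt 2: z := y - x  -- replace 0 occurrence(s) of z with (y - x)
  => ( ( x - y ) * ( x - y ) ) <= 19
stmt 1: z := 7 - z  -- replace 0 occurrence(s) of z with (7 - z)
  => ( ( x - y ) * ( x - y ) ) <= 19

Answer: ( ( x - y ) * ( x - y ) ) <= 19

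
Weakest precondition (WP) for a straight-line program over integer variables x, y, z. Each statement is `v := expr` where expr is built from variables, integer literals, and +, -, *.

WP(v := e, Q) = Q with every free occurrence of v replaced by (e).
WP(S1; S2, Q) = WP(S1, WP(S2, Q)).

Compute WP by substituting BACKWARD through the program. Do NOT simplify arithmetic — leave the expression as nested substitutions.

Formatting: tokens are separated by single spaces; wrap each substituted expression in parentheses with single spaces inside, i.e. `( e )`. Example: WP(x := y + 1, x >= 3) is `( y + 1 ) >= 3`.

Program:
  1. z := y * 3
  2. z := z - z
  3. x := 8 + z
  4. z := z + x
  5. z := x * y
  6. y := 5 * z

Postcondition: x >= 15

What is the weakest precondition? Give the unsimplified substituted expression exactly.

Answer: ( 8 + ( ( y * 3 ) - ( y * 3 ) ) ) >= 15

Derivation:
post: x >= 15
stmt 6: y := 5 * z  -- replace 0 occurrence(s) of y with (5 * z)
  => x >= 15
stmt 5: z := x * y  -- replace 0 occurrence(s) of z with (x * y)
  => x >= 15
stmt 4: z := z + x  -- replace 0 occurrence(s) of z with (z + x)
  => x >= 15
stmt 3: x := 8 + z  -- replace 1 occurrence(s) of x with (8 + z)
  => ( 8 + z ) >= 15
stmt 2: z := z - z  -- replace 1 occurrence(s) of z with (z - z)
  => ( 8 + ( z - z ) ) >= 15
stmt 1: z := y * 3  -- replace 2 occurrence(s) of z with (y * 3)
  => ( 8 + ( ( y * 3 ) - ( y * 3 ) ) ) >= 15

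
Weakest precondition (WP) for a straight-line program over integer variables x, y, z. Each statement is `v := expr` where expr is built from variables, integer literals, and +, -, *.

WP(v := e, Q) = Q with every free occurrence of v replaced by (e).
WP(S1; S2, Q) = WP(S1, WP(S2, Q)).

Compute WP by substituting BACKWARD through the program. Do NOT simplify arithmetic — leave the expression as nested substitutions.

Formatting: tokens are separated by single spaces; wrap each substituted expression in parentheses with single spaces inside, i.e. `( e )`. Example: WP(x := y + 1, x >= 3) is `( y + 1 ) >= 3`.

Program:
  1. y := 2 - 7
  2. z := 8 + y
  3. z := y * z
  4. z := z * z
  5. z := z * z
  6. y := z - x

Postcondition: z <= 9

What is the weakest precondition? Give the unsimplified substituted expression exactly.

post: z <= 9
stmt 6: y := z - x  -- replace 0 occurrence(s) of y with (z - x)
  => z <= 9
stmt 5: z := z * z  -- replace 1 occurrence(s) of z with (z * z)
  => ( z * z ) <= 9
stmt 4: z := z * z  -- replace 2 occurrence(s) of z with (z * z)
  => ( ( z * z ) * ( z * z ) ) <= 9
stmt 3: z := y * z  -- replace 4 occurrence(s) of z with (y * z)
  => ( ( ( y * z ) * ( y * z ) ) * ( ( y * z ) * ( y * z ) ) ) <= 9
stmt 2: z := 8 + y  -- replace 4 occurrence(s) of z with (8 + y)
  => ( ( ( y * ( 8 + y ) ) * ( y * ( 8 + y ) ) ) * ( ( y * ( 8 + y ) ) * ( y * ( 8 + y ) ) ) ) <= 9
stmt 1: y := 2 - 7  -- replace 8 occurrence(s) of y with (2 - 7)
  => ( ( ( ( 2 - 7 ) * ( 8 + ( 2 - 7 ) ) ) * ( ( 2 - 7 ) * ( 8 + ( 2 - 7 ) ) ) ) * ( ( ( 2 - 7 ) * ( 8 + ( 2 - 7 ) ) ) * ( ( 2 - 7 ) * ( 8 + ( 2 - 7 ) ) ) ) ) <= 9

Answer: ( ( ( ( 2 - 7 ) * ( 8 + ( 2 - 7 ) ) ) * ( ( 2 - 7 ) * ( 8 + ( 2 - 7 ) ) ) ) * ( ( ( 2 - 7 ) * ( 8 + ( 2 - 7 ) ) ) * ( ( 2 - 7 ) * ( 8 + ( 2 - 7 ) ) ) ) ) <= 9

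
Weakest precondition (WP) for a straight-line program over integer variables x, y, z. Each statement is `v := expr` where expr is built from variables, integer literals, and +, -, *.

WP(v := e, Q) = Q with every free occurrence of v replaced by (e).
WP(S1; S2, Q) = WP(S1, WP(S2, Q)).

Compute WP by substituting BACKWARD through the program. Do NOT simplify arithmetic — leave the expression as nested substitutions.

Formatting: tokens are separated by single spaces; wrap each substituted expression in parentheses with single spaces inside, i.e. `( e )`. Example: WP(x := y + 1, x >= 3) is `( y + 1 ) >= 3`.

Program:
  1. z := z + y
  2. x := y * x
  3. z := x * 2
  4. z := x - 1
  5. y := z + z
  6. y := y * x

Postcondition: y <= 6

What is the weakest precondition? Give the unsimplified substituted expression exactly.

post: y <= 6
stmt 6: y := y * x  -- replace 1 occurrence(s) of y with (y * x)
  => ( y * x ) <= 6
stmt 5: y := z + z  -- replace 1 occurrence(s) of y with (z + z)
  => ( ( z + z ) * x ) <= 6
stmt 4: z := x - 1  -- replace 2 occurrence(s) of z with (x - 1)
  => ( ( ( x - 1 ) + ( x - 1 ) ) * x ) <= 6
stmt 3: z := x * 2  -- replace 0 occurrence(s) of z with (x * 2)
  => ( ( ( x - 1 ) + ( x - 1 ) ) * x ) <= 6
stmt 2: x := y * x  -- replace 3 occurrence(s) of x with (y * x)
  => ( ( ( ( y * x ) - 1 ) + ( ( y * x ) - 1 ) ) * ( y * x ) ) <= 6
stmt 1: z := z + y  -- replace 0 occurrence(s) of z with (z + y)
  => ( ( ( ( y * x ) - 1 ) + ( ( y * x ) - 1 ) ) * ( y * x ) ) <= 6

Answer: ( ( ( ( y * x ) - 1 ) + ( ( y * x ) - 1 ) ) * ( y * x ) ) <= 6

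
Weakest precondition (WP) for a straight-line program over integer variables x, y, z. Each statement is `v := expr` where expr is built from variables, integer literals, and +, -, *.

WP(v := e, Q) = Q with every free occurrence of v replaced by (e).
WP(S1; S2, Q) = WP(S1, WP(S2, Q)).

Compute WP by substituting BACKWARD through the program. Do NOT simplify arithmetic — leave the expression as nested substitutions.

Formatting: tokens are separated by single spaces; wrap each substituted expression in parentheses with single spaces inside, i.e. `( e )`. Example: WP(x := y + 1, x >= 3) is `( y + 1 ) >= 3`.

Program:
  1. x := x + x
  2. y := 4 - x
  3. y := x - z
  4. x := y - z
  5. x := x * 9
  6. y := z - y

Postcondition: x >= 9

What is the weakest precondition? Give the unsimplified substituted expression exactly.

Answer: ( ( ( ( x + x ) - z ) - z ) * 9 ) >= 9

Derivation:
post: x >= 9
stmt 6: y := z - y  -- replace 0 occurrence(s) of y with (z - y)
  => x >= 9
stmt 5: x := x * 9  -- replace 1 occurrence(s) of x with (x * 9)
  => ( x * 9 ) >= 9
stmt 4: x := y - z  -- replace 1 occurrence(s) of x with (y - z)
  => ( ( y - z ) * 9 ) >= 9
stmt 3: y := x - z  -- replace 1 occurrence(s) of y with (x - z)
  => ( ( ( x - z ) - z ) * 9 ) >= 9
stmt 2: y := 4 - x  -- replace 0 occurrence(s) of y with (4 - x)
  => ( ( ( x - z ) - z ) * 9 ) >= 9
stmt 1: x := x + x  -- replace 1 occurrence(s) of x with (x + x)
  => ( ( ( ( x + x ) - z ) - z ) * 9 ) >= 9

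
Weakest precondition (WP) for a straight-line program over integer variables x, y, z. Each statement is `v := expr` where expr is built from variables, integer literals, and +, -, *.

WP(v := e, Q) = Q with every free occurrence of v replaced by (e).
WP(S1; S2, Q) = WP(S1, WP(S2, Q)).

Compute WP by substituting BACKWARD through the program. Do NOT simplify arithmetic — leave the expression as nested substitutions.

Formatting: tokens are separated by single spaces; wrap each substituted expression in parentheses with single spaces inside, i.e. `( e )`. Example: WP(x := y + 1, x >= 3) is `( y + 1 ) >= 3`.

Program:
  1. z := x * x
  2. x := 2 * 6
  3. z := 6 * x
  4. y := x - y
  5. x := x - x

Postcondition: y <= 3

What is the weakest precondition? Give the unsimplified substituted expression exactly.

post: y <= 3
stmt 5: x := x - x  -- replace 0 occurrence(s) of x with (x - x)
  => y <= 3
stmt 4: y := x - y  -- replace 1 occurrence(s) of y with (x - y)
  => ( x - y ) <= 3
stmt 3: z := 6 * x  -- replace 0 occurrence(s) of z with (6 * x)
  => ( x - y ) <= 3
stmt 2: x := 2 * 6  -- replace 1 occurrence(s) of x with (2 * 6)
  => ( ( 2 * 6 ) - y ) <= 3
stmt 1: z := x * x  -- replace 0 occurrence(s) of z with (x * x)
  => ( ( 2 * 6 ) - y ) <= 3

Answer: ( ( 2 * 6 ) - y ) <= 3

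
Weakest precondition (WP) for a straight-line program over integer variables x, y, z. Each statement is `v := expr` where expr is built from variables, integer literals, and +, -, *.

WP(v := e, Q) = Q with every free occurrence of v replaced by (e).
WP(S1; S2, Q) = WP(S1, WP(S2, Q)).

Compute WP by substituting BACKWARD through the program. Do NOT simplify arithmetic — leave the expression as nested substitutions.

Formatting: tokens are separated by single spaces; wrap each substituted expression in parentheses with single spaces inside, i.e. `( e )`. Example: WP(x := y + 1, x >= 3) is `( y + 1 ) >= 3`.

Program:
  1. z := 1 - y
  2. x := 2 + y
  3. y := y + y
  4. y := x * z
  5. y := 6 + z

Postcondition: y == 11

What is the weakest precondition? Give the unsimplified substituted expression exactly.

Answer: ( 6 + ( 1 - y ) ) == 11

Derivation:
post: y == 11
stmt 5: y := 6 + z  -- replace 1 occurrence(s) of y with (6 + z)
  => ( 6 + z ) == 11
stmt 4: y := x * z  -- replace 0 occurrence(s) of y with (x * z)
  => ( 6 + z ) == 11
stmt 3: y := y + y  -- replace 0 occurrence(s) of y with (y + y)
  => ( 6 + z ) == 11
stmt 2: x := 2 + y  -- replace 0 occurrence(s) of x with (2 + y)
  => ( 6 + z ) == 11
stmt 1: z := 1 - y  -- replace 1 occurrence(s) of z with (1 - y)
  => ( 6 + ( 1 - y ) ) == 11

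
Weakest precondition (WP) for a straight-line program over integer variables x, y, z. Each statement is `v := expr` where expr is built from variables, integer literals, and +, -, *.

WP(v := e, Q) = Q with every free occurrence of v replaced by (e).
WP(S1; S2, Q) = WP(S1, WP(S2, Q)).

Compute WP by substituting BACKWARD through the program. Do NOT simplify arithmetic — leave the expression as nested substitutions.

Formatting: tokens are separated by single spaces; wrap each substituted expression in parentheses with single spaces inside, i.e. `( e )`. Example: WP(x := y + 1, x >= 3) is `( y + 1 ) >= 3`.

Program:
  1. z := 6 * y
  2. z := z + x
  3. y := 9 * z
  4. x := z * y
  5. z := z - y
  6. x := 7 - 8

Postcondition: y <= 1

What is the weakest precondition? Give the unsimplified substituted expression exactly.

post: y <= 1
stmt 6: x := 7 - 8  -- replace 0 occurrence(s) of x with (7 - 8)
  => y <= 1
stmt 5: z := z - y  -- replace 0 occurrence(s) of z with (z - y)
  => y <= 1
stmt 4: x := z * y  -- replace 0 occurrence(s) of x with (z * y)
  => y <= 1
stmt 3: y := 9 * z  -- replace 1 occurrence(s) of y with (9 * z)
  => ( 9 * z ) <= 1
stmt 2: z := z + x  -- replace 1 occurrence(s) of z with (z + x)
  => ( 9 * ( z + x ) ) <= 1
stmt 1: z := 6 * y  -- replace 1 occurrence(s) of z with (6 * y)
  => ( 9 * ( ( 6 * y ) + x ) ) <= 1

Answer: ( 9 * ( ( 6 * y ) + x ) ) <= 1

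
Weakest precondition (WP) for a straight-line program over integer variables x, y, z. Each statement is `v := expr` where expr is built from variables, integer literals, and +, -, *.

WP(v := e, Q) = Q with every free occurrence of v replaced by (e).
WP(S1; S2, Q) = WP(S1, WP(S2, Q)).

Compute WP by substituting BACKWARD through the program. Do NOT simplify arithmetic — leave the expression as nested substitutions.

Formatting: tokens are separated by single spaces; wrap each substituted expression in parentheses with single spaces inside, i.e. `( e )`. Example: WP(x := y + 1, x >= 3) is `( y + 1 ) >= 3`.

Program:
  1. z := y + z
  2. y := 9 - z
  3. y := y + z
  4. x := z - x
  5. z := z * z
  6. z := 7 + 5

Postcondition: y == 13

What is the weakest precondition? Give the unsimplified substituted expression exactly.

post: y == 13
stmt 6: z := 7 + 5  -- replace 0 occurrence(s) of z with (7 + 5)
  => y == 13
stmt 5: z := z * z  -- replace 0 occurrence(s) of z with (z * z)
  => y == 13
stmt 4: x := z - x  -- replace 0 occurrence(s) of x with (z - x)
  => y == 13
stmt 3: y := y + z  -- replace 1 occurrence(s) of y with (y + z)
  => ( y + z ) == 13
stmt 2: y := 9 - z  -- replace 1 occurrence(s) of y with (9 - z)
  => ( ( 9 - z ) + z ) == 13
stmt 1: z := y + z  -- replace 2 occurrence(s) of z with (y + z)
  => ( ( 9 - ( y + z ) ) + ( y + z ) ) == 13

Answer: ( ( 9 - ( y + z ) ) + ( y + z ) ) == 13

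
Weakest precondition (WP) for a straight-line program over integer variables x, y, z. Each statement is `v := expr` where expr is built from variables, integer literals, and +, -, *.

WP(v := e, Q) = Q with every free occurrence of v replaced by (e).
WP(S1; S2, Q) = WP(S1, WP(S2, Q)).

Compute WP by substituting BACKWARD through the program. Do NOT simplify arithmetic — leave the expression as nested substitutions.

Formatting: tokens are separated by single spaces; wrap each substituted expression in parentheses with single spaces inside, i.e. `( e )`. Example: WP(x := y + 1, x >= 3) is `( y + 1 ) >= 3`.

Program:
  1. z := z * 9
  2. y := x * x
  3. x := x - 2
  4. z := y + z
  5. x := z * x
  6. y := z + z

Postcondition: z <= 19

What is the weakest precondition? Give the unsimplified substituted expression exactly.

post: z <= 19
stmt 6: y := z + z  -- replace 0 occurrence(s) of y with (z + z)
  => z <= 19
stmt 5: x := z * x  -- replace 0 occurrence(s) of x with (z * x)
  => z <= 19
stmt 4: z := y + z  -- replace 1 occurrence(s) of z with (y + z)
  => ( y + z ) <= 19
stmt 3: x := x - 2  -- replace 0 occurrence(s) of x with (x - 2)
  => ( y + z ) <= 19
stmt 2: y := x * x  -- replace 1 occurrence(s) of y with (x * x)
  => ( ( x * x ) + z ) <= 19
stmt 1: z := z * 9  -- replace 1 occurrence(s) of z with (z * 9)
  => ( ( x * x ) + ( z * 9 ) ) <= 19

Answer: ( ( x * x ) + ( z * 9 ) ) <= 19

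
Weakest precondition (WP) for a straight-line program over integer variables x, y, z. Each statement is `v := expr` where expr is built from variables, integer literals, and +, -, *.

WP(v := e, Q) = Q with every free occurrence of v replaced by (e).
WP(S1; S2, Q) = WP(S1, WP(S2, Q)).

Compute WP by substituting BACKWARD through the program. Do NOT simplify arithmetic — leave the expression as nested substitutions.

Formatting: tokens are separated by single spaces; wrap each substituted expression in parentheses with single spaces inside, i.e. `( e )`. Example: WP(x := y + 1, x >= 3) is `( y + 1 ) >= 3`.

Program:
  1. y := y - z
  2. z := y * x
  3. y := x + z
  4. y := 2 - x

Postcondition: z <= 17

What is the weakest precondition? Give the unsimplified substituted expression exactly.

post: z <= 17
stmt 4: y := 2 - x  -- replace 0 occurrence(s) of y with (2 - x)
  => z <= 17
stmt 3: y := x + z  -- replace 0 occurrence(s) of y with (x + z)
  => z <= 17
stmt 2: z := y * x  -- replace 1 occurrence(s) of z with (y * x)
  => ( y * x ) <= 17
stmt 1: y := y - z  -- replace 1 occurrence(s) of y with (y - z)
  => ( ( y - z ) * x ) <= 17

Answer: ( ( y - z ) * x ) <= 17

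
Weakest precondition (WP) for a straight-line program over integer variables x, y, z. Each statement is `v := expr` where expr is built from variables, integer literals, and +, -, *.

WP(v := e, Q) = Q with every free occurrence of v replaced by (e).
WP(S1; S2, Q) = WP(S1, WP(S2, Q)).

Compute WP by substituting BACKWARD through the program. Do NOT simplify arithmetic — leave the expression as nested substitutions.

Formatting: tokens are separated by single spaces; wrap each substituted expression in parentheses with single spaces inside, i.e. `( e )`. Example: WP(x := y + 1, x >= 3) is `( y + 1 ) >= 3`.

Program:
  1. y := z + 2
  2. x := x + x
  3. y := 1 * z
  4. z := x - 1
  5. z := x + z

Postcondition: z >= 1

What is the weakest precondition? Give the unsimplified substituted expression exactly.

Answer: ( ( x + x ) + ( ( x + x ) - 1 ) ) >= 1

Derivation:
post: z >= 1
stmt 5: z := x + z  -- replace 1 occurrence(s) of z with (x + z)
  => ( x + z ) >= 1
stmt 4: z := x - 1  -- replace 1 occurrence(s) of z with (x - 1)
  => ( x + ( x - 1 ) ) >= 1
stmt 3: y := 1 * z  -- replace 0 occurrence(s) of y with (1 * z)
  => ( x + ( x - 1 ) ) >= 1
stmt 2: x := x + x  -- replace 2 occurrence(s) of x with (x + x)
  => ( ( x + x ) + ( ( x + x ) - 1 ) ) >= 1
stmt 1: y := z + 2  -- replace 0 occurrence(s) of y with (z + 2)
  => ( ( x + x ) + ( ( x + x ) - 1 ) ) >= 1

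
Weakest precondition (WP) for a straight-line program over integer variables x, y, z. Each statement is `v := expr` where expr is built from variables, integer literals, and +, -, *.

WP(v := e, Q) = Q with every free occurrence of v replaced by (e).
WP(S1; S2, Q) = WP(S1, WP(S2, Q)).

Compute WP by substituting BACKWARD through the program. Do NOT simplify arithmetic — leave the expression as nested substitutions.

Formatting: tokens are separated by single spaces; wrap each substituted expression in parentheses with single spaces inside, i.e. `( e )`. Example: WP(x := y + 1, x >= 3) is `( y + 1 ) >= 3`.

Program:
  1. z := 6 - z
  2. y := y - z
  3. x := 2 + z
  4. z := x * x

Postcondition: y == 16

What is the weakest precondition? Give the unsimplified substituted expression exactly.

Answer: ( y - ( 6 - z ) ) == 16

Derivation:
post: y == 16
stmt 4: z := x * x  -- replace 0 occurrence(s) of z with (x * x)
  => y == 16
stmt 3: x := 2 + z  -- replace 0 occurrence(s) of x with (2 + z)
  => y == 16
stmt 2: y := y - z  -- replace 1 occurrence(s) of y with (y - z)
  => ( y - z ) == 16
stmt 1: z := 6 - z  -- replace 1 occurrence(s) of z with (6 - z)
  => ( y - ( 6 - z ) ) == 16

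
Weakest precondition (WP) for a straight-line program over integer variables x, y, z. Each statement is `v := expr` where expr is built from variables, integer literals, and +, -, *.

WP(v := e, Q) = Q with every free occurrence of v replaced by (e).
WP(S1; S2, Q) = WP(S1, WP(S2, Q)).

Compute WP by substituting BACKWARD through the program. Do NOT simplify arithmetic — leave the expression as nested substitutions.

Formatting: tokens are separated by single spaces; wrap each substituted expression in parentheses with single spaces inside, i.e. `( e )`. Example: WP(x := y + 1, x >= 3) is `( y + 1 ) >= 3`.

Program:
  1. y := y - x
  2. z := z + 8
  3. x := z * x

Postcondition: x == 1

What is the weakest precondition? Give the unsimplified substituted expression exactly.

Answer: ( ( z + 8 ) * x ) == 1

Derivation:
post: x == 1
stmt 3: x := z * x  -- replace 1 occurrence(s) of x with (z * x)
  => ( z * x ) == 1
stmt 2: z := z + 8  -- replace 1 occurrence(s) of z with (z + 8)
  => ( ( z + 8 ) * x ) == 1
stmt 1: y := y - x  -- replace 0 occurrence(s) of y with (y - x)
  => ( ( z + 8 ) * x ) == 1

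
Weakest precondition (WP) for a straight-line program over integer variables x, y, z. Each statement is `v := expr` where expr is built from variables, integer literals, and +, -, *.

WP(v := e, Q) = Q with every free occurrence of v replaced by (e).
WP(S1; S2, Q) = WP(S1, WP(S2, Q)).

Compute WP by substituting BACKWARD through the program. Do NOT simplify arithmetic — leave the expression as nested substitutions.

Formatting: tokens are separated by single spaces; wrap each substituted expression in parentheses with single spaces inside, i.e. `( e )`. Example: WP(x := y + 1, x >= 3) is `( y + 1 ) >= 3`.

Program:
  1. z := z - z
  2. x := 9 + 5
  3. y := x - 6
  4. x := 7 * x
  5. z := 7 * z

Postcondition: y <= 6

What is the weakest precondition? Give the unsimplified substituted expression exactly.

post: y <= 6
stmt 5: z := 7 * z  -- replace 0 occurrence(s) of z with (7 * z)
  => y <= 6
stmt 4: x := 7 * x  -- replace 0 occurrence(s) of x with (7 * x)
  => y <= 6
stmt 3: y := x - 6  -- replace 1 occurrence(s) of y with (x - 6)
  => ( x - 6 ) <= 6
stmt 2: x := 9 + 5  -- replace 1 occurrence(s) of x with (9 + 5)
  => ( ( 9 + 5 ) - 6 ) <= 6
stmt 1: z := z - z  -- replace 0 occurrence(s) of z with (z - z)
  => ( ( 9 + 5 ) - 6 ) <= 6

Answer: ( ( 9 + 5 ) - 6 ) <= 6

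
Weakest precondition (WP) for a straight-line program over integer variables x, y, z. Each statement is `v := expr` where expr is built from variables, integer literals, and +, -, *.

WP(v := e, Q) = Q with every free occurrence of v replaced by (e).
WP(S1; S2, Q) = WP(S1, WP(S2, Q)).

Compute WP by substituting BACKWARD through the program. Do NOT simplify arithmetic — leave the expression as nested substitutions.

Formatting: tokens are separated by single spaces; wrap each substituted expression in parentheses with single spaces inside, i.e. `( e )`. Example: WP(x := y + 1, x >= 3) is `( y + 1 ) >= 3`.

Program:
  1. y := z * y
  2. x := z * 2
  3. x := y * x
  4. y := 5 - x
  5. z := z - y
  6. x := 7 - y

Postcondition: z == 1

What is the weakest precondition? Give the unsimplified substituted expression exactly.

post: z == 1
stmt 6: x := 7 - y  -- replace 0 occurrence(s) of x with (7 - y)
  => z == 1
stmt 5: z := z - y  -- replace 1 occurrence(s) of z with (z - y)
  => ( z - y ) == 1
stmt 4: y := 5 - x  -- replace 1 occurrence(s) of y with (5 - x)
  => ( z - ( 5 - x ) ) == 1
stmt 3: x := y * x  -- replace 1 occurrence(s) of x with (y * x)
  => ( z - ( 5 - ( y * x ) ) ) == 1
stmt 2: x := z * 2  -- replace 1 occurrence(s) of x with (z * 2)
  => ( z - ( 5 - ( y * ( z * 2 ) ) ) ) == 1
stmt 1: y := z * y  -- replace 1 occurrence(s) of y with (z * y)
  => ( z - ( 5 - ( ( z * y ) * ( z * 2 ) ) ) ) == 1

Answer: ( z - ( 5 - ( ( z * y ) * ( z * 2 ) ) ) ) == 1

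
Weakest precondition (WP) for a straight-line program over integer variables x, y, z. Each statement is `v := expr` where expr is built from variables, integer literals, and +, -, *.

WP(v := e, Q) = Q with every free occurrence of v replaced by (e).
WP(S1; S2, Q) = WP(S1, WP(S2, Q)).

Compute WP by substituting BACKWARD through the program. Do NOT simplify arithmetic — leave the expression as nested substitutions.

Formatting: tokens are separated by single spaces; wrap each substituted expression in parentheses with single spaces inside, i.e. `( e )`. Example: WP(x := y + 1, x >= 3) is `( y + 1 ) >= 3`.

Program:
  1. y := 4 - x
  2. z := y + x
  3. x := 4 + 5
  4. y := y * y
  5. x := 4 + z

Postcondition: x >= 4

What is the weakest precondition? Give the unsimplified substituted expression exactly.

Answer: ( 4 + ( ( 4 - x ) + x ) ) >= 4

Derivation:
post: x >= 4
stmt 5: x := 4 + z  -- replace 1 occurrence(s) of x with (4 + z)
  => ( 4 + z ) >= 4
stmt 4: y := y * y  -- replace 0 occurrence(s) of y with (y * y)
  => ( 4 + z ) >= 4
stmt 3: x := 4 + 5  -- replace 0 occurrence(s) of x with (4 + 5)
  => ( 4 + z ) >= 4
stmt 2: z := y + x  -- replace 1 occurrence(s) of z with (y + x)
  => ( 4 + ( y + x ) ) >= 4
stmt 1: y := 4 - x  -- replace 1 occurrence(s) of y with (4 - x)
  => ( 4 + ( ( 4 - x ) + x ) ) >= 4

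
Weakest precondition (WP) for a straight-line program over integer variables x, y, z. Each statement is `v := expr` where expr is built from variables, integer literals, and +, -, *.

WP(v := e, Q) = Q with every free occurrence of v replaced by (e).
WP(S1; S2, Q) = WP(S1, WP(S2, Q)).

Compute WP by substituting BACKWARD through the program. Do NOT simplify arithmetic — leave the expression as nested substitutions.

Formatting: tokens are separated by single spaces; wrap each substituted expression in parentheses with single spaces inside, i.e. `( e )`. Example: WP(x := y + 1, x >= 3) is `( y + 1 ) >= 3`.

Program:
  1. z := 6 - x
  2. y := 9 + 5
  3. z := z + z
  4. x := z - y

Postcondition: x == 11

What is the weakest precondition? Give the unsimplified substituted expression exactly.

Answer: ( ( ( 6 - x ) + ( 6 - x ) ) - ( 9 + 5 ) ) == 11

Derivation:
post: x == 11
stmt 4: x := z - y  -- replace 1 occurrence(s) of x with (z - y)
  => ( z - y ) == 11
stmt 3: z := z + z  -- replace 1 occurrence(s) of z with (z + z)
  => ( ( z + z ) - y ) == 11
stmt 2: y := 9 + 5  -- replace 1 occurrence(s) of y with (9 + 5)
  => ( ( z + z ) - ( 9 + 5 ) ) == 11
stmt 1: z := 6 - x  -- replace 2 occurrence(s) of z with (6 - x)
  => ( ( ( 6 - x ) + ( 6 - x ) ) - ( 9 + 5 ) ) == 11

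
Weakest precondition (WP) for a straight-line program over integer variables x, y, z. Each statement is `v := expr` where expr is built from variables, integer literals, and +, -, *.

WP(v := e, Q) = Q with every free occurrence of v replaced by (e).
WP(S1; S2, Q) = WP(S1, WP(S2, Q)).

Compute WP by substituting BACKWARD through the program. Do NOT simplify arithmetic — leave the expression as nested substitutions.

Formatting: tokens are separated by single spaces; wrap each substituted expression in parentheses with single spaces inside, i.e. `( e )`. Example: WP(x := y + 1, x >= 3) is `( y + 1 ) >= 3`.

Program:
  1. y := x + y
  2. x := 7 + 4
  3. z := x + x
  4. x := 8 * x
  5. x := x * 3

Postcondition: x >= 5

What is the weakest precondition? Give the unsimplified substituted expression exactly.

Answer: ( ( 8 * ( 7 + 4 ) ) * 3 ) >= 5

Derivation:
post: x >= 5
stmt 5: x := x * 3  -- replace 1 occurrence(s) of x with (x * 3)
  => ( x * 3 ) >= 5
stmt 4: x := 8 * x  -- replace 1 occurrence(s) of x with (8 * x)
  => ( ( 8 * x ) * 3 ) >= 5
stmt 3: z := x + x  -- replace 0 occurrence(s) of z with (x + x)
  => ( ( 8 * x ) * 3 ) >= 5
stmt 2: x := 7 + 4  -- replace 1 occurrence(s) of x with (7 + 4)
  => ( ( 8 * ( 7 + 4 ) ) * 3 ) >= 5
stmt 1: y := x + y  -- replace 0 occurrence(s) of y with (x + y)
  => ( ( 8 * ( 7 + 4 ) ) * 3 ) >= 5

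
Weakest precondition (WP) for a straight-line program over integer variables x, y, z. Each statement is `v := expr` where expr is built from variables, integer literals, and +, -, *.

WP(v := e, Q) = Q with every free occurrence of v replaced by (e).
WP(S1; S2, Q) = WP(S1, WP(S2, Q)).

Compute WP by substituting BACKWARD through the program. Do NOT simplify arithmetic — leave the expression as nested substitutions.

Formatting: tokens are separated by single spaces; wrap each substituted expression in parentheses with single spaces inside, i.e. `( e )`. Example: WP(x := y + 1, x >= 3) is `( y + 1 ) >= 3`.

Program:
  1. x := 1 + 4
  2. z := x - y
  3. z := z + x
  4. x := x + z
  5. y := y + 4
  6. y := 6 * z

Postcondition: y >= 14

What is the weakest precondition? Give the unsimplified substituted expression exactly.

post: y >= 14
stmt 6: y := 6 * z  -- replace 1 occurrence(s) of y with (6 * z)
  => ( 6 * z ) >= 14
stmt 5: y := y + 4  -- replace 0 occurrence(s) of y with (y + 4)
  => ( 6 * z ) >= 14
stmt 4: x := x + z  -- replace 0 occurrence(s) of x with (x + z)
  => ( 6 * z ) >= 14
stmt 3: z := z + x  -- replace 1 occurrence(s) of z with (z + x)
  => ( 6 * ( z + x ) ) >= 14
stmt 2: z := x - y  -- replace 1 occurrence(s) of z with (x - y)
  => ( 6 * ( ( x - y ) + x ) ) >= 14
stmt 1: x := 1 + 4  -- replace 2 occurrence(s) of x with (1 + 4)
  => ( 6 * ( ( ( 1 + 4 ) - y ) + ( 1 + 4 ) ) ) >= 14

Answer: ( 6 * ( ( ( 1 + 4 ) - y ) + ( 1 + 4 ) ) ) >= 14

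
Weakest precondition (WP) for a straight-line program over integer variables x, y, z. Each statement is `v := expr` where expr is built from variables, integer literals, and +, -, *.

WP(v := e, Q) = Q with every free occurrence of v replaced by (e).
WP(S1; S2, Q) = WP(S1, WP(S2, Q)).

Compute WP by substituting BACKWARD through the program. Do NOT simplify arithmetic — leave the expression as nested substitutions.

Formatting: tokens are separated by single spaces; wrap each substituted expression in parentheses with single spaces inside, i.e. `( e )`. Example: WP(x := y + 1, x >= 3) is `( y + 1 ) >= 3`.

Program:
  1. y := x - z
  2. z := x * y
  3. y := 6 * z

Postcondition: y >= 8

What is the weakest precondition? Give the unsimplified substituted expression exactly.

Answer: ( 6 * ( x * ( x - z ) ) ) >= 8

Derivation:
post: y >= 8
stmt 3: y := 6 * z  -- replace 1 occurrence(s) of y with (6 * z)
  => ( 6 * z ) >= 8
stmt 2: z := x * y  -- replace 1 occurrence(s) of z with (x * y)
  => ( 6 * ( x * y ) ) >= 8
stmt 1: y := x - z  -- replace 1 occurrence(s) of y with (x - z)
  => ( 6 * ( x * ( x - z ) ) ) >= 8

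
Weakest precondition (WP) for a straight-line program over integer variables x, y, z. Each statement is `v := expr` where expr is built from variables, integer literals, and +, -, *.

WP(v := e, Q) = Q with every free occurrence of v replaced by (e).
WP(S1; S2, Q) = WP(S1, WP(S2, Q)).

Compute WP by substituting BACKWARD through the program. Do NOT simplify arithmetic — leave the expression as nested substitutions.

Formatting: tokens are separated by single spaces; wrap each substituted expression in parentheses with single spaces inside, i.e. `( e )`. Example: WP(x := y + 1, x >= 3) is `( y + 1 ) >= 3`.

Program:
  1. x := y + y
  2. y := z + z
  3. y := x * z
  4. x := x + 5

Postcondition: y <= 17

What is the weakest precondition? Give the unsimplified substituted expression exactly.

Answer: ( ( y + y ) * z ) <= 17

Derivation:
post: y <= 17
stmt 4: x := x + 5  -- replace 0 occurrence(s) of x with (x + 5)
  => y <= 17
stmt 3: y := x * z  -- replace 1 occurrence(s) of y with (x * z)
  => ( x * z ) <= 17
stmt 2: y := z + z  -- replace 0 occurrence(s) of y with (z + z)
  => ( x * z ) <= 17
stmt 1: x := y + y  -- replace 1 occurrence(s) of x with (y + y)
  => ( ( y + y ) * z ) <= 17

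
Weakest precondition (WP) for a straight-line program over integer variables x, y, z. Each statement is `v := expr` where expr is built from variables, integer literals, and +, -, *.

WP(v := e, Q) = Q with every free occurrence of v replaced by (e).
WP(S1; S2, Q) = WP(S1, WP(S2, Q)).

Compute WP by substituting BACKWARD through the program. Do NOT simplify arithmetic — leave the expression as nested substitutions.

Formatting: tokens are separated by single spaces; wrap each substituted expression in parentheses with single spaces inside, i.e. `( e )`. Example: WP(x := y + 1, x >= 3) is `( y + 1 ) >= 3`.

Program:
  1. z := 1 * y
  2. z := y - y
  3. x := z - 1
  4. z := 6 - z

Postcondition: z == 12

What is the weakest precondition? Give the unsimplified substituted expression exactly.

post: z == 12
stmt 4: z := 6 - z  -- replace 1 occurrence(s) of z with (6 - z)
  => ( 6 - z ) == 12
stmt 3: x := z - 1  -- replace 0 occurrence(s) of x with (z - 1)
  => ( 6 - z ) == 12
stmt 2: z := y - y  -- replace 1 occurrence(s) of z with (y - y)
  => ( 6 - ( y - y ) ) == 12
stmt 1: z := 1 * y  -- replace 0 occurrence(s) of z with (1 * y)
  => ( 6 - ( y - y ) ) == 12

Answer: ( 6 - ( y - y ) ) == 12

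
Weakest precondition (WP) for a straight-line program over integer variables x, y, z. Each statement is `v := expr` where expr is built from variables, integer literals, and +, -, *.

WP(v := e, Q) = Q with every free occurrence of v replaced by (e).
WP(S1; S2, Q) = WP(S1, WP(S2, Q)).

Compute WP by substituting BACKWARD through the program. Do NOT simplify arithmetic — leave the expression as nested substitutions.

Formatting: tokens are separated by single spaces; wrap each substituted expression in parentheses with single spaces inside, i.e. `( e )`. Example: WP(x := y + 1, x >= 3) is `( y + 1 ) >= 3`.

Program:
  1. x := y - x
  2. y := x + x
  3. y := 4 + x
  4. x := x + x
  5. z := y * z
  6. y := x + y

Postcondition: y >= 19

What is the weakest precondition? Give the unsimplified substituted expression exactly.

post: y >= 19
stmt 6: y := x + y  -- replace 1 occurrence(s) of y with (x + y)
  => ( x + y ) >= 19
stmt 5: z := y * z  -- replace 0 occurrence(s) of z with (y * z)
  => ( x + y ) >= 19
stmt 4: x := x + x  -- replace 1 occurrence(s) of x with (x + x)
  => ( ( x + x ) + y ) >= 19
stmt 3: y := 4 + x  -- replace 1 occurrence(s) of y with (4 + x)
  => ( ( x + x ) + ( 4 + x ) ) >= 19
stmt 2: y := x + x  -- replace 0 occurrence(s) of y with (x + x)
  => ( ( x + x ) + ( 4 + x ) ) >= 19
stmt 1: x := y - x  -- replace 3 occurrence(s) of x with (y - x)
  => ( ( ( y - x ) + ( y - x ) ) + ( 4 + ( y - x ) ) ) >= 19

Answer: ( ( ( y - x ) + ( y - x ) ) + ( 4 + ( y - x ) ) ) >= 19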